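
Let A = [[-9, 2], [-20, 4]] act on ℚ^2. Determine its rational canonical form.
R = [[0, -4], [1, -5]]

The invariant factors of A (the non-unit diagonal entries of the Smith normal form of xI - A over ℚ[x]) are (x + 1)(x + 4), each dividing the next. The characteristic polynomial is their product, (x + 1)(x + 4).

The rational canonical form is the block-diagonal matrix of companion matrices C(f_i):
R = [[0, -4], [1, -5]].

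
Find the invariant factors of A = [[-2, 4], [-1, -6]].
(x + 4)^2

The Jordan structure of A has elementary divisors (x + 4)^2. Arranging the block sizes at each eigenvalue in decreasing order and taking row products gives the invariant factors.

Invariant factors (smallest first, each dividing the next): (x + 4)^2.

Check: the last factor (x + 4)^2 is the minimal polynomial, and the product (x + 4)^2 is the characteristic polynomial.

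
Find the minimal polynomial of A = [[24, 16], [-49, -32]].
m_A(x) = (x + 4)^2

The characteristic polynomial factors as (x + 4)^2. The minimal polynomial is ∏(x - λ)^{k_λ} where k_λ is the size of the largest Jordan block at λ.

For λ = -4: rank(A + 4I) = 1, and the largest Jordan block has size 2 (the smallest k with rank((A + 4I)^k) = rank((A + 4I)^(k+1))).

So m_A(x) = (x + 4)^2.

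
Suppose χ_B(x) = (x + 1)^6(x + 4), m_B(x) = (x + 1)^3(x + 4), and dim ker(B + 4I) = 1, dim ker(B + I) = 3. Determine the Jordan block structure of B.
λ = -4: algebraic multiplicity 1 (exponent in χ_B), largest block size 1 (exponent in m_B), 1 block (geometric multiplicity). This forces block sizes [1].
λ = -1: algebraic multiplicity 6 (exponent in χ_B), largest block size 3 (exponent in m_B), 3 blocks (geometric multiplicity). These force block sizes [3, 2, 1].

Jordan blocks: (-4, 1), (-1, 3), (-1, 2), (-1, 1)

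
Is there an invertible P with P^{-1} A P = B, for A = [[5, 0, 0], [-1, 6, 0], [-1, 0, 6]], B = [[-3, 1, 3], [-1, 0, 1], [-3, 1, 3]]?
trace(A) = 17 but trace(B) = 0. The trace is a similarity invariant, so A and B are not similar.

No.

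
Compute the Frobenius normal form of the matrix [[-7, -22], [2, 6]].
R = [[0, -2], [1, -1]]

The invariant factors of A (the non-unit diagonal entries of the Smith normal form of xI - A over ℚ[x]) are x^2 + x + 2, each dividing the next. The characteristic polynomial is their product, x^2 + x + 2.

The rational canonical form is the block-diagonal matrix of companion matrices C(f_i):
R = [[0, -2], [1, -1]].

Note the characteristic polynomial does not split into linear factors over ℚ, so A has no Jordan form over ℚ; the rational canonical form exists over any field.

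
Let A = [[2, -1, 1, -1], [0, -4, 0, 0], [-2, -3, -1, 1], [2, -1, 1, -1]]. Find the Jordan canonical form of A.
The characteristic polynomial is det(xI - A) = x^3(x + 4), so the eigenvalues are -4 (algebraic multiplicity 1), 0 (algebraic multiplicity 3).

For λ = -4: algebraic multiplicity 1 gives one 1×1 block.

For λ = 0: rank(A) = 2, rank(A^2) = 1. The eigenspace has dimension 4 - 2 = 2, so there are 2 Jordan blocks; the rank sequence gives block sizes [2, 1].

Assembling the blocks gives the Jordan form J above.

J = [[-4, 0, 0, 0], [0, 0, 1, 0], [0, 0, 0, 0], [0, 0, 0, 0]]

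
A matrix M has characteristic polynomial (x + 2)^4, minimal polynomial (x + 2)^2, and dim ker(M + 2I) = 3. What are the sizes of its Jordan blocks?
λ = -2: algebraic multiplicity 4 (exponent in χ_M), largest block size 2 (exponent in m_M), 3 blocks (geometric multiplicity). These force block sizes [2, 1, 1].

Jordan blocks: (-2, 2), (-2, 1), (-2, 1)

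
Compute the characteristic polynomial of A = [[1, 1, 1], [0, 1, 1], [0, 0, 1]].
xI - A = [[x - 1, -1, -1], [0, x - 1, -1], [0, 0, x - 1]].

Expanding det(xI - A) along the first row:
det(xI - A) = + (x - 1)·det([[x - 1, -1], [0, x - 1]]) - (-1)·det([[0, -1], [0, x - 1]]) + (-1)·det([[0, x - 1], [0, 0]]).

Evaluating gives χ_A(x) = x^3 - 3x^2 + 3x - 1 = (x - 1)^3.

χ_A(x) = (x - 1)^3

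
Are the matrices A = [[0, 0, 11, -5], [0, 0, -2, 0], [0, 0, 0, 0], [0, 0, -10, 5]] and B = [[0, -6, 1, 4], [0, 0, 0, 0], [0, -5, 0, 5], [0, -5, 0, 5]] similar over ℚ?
Yes.

Two matrices over a field are similar if and only if they have the same invariant factors.

Both A and B have characteristic polynomial x^3(x - 5) and minimal polynomial x^2(x - 5). Computing further, both have invariant factors x, x^2(x - 5). Hence A and B are similar.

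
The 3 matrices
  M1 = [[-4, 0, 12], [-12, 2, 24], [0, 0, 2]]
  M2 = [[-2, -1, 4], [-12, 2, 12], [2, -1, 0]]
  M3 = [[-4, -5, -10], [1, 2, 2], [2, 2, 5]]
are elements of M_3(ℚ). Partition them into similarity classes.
3 classes: {M1}, {M2}, {M3}

Characteristic polynomials: χ_{M1} = (x - 2)^2(x + 4), χ_{M2} = (x - 2)^2(x + 4), χ_{M3} = (x - 1)^3.

{M1}: invariant factors x - 2, (x - 2)(x + 4).

{M2}: invariant factors (x - 2)^2(x + 4).

{M3}: invariant factors x - 1, (x - 1)^2.

Matrices are similar if and only if their invariant-factor lists agree; the partition into similarity classes is {M1}, {M2}, {M3}.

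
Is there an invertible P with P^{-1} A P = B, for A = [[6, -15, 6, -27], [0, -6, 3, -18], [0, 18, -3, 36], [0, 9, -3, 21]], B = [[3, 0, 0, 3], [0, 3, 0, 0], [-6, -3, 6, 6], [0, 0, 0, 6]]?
Yes.

Two matrices over a field are similar if and only if they have the same invariant factors.

Both A and B have characteristic polynomial (x - 6)^2(x - 3)^2 and minimal polynomial (x - 6)(x - 3). Computing further, both have invariant factors (x - 6)(x - 3), (x - 6)(x - 3). Hence A and B are similar.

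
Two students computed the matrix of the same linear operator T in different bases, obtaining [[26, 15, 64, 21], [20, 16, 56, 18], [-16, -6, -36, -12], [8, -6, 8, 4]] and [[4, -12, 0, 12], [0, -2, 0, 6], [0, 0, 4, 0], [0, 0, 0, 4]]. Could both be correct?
No.

Both have characteristic polynomial (x - 4)^3(x + 2), but the minimal polynomial of A is (x - 4)^2(x + 2) while the minimal polynomial of B is (x - 4)(x + 2). The minimal polynomial is a similarity invariant, so A and B are not similar.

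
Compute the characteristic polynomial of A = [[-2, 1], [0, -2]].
xI - A = [[x + 2, -1], [0, x + 2]].

Expanding det(xI - A) along the first row:
det(xI - A) = + (x + 2)·det([[x + 2]]) - (-1)·det([[0]]).

Evaluating gives χ_A(x) = x^2 + 4x + 4 = (x + 2)^2.

χ_A(x) = (x + 2)^2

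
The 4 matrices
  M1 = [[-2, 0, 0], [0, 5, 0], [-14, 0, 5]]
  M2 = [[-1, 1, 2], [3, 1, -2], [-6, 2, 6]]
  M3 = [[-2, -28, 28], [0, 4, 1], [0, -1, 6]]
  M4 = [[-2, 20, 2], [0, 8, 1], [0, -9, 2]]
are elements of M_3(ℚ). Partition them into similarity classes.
Characteristic polynomials: χ_{M1} = (x - 5)^2(x + 2), χ_{M2} = (x - 2)^3, χ_{M3} = (x - 5)^2(x + 2), χ_{M4} = (x - 5)^2(x + 2).

{M1}: invariant factors x - 5, (x - 5)(x + 2).

{M2}: invariant factors x - 2, (x - 2)^2.

{M3, M4}: invariant factors (x - 5)^2(x + 2).

Matrices are similar if and only if their invariant-factor lists agree; the partition into similarity classes is {M1}, {M2}, {M3, M4}.

3 classes: {M1}, {M2}, {M3, M4}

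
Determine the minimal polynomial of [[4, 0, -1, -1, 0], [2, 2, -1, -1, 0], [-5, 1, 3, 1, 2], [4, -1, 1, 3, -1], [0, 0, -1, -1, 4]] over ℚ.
The characteristic polynomial factors as (x - 4)^3(x - 2)^2. The minimal polynomial is ∏(x - λ)^{k_λ} where k_λ is the size of the largest Jordan block at λ.

For λ = 2: rank(A - 2I) = 4, and the largest Jordan block has size 2 (the smallest k with rank((A - 2I)^k) = rank((A - 2I)^(k+1))).
For λ = 4: rank(A - 4I) = 4, and the largest Jordan block has size 3 (the smallest k with rank((A - 4I)^k) = rank((A - 4I)^(k+1))).

So m_A(x) = (x - 4)^3(x - 2)^2.

m_A(x) = (x - 4)^3(x - 2)^2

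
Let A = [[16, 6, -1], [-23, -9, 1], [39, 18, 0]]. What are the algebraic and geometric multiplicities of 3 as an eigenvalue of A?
The characteristic polynomial is (x - 3)^2(x - 1), so the factor x - 3 appears with exponent 2: the algebraic multiplicity is 2.

rank(A - 3I) = 2, so the eigenspace has dimension 3 - 2 = 1: the geometric multiplicity is 1.

Since 1 < 2, A is not diagonalizable.

algebraic multiplicity 2, geometric multiplicity 1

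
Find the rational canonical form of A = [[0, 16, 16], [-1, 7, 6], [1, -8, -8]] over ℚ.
The invariant factors of A (the non-unit diagonal entries of the Smith normal form of xI - A over ℚ[x]) are (x + 4)(x^2 - 3x + 4), each dividing the next. The characteristic polynomial is their product, (x + 4)(x^2 - 3x + 4).

The rational canonical form is the block-diagonal matrix of companion matrices C(f_i):
R = [[0, 0, -16], [1, 0, 8], [0, 1, -1]].

Note the characteristic polynomial does not split into linear factors over ℚ, so A has no Jordan form over ℚ; the rational canonical form exists over any field.

R = [[0, 0, -16], [1, 0, 8], [0, 1, -1]]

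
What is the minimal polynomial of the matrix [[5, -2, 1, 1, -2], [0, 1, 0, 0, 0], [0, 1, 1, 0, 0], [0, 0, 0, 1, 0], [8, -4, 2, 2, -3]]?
m_A(x) = (x - 1)^3

The characteristic polynomial factors as (x - 1)^5. The minimal polynomial is ∏(x - λ)^{k_λ} where k_λ is the size of the largest Jordan block at λ.

For λ = 1: rank(A - I) = 2, and the largest Jordan block has size 3 (the smallest k with rank((A - I)^k) = rank((A - I)^(k+1))).

So m_A(x) = (x - 1)^3.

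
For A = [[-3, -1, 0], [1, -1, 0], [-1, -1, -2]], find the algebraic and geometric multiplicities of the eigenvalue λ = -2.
The characteristic polynomial is (x + 2)^3, so the factor x + 2 appears with exponent 3: the algebraic multiplicity is 3.

rank(A + 2I) = 1, so the eigenspace has dimension 3 - 1 = 2: the geometric multiplicity is 2.

Since 2 < 3, A is not diagonalizable.

algebraic multiplicity 3, geometric multiplicity 2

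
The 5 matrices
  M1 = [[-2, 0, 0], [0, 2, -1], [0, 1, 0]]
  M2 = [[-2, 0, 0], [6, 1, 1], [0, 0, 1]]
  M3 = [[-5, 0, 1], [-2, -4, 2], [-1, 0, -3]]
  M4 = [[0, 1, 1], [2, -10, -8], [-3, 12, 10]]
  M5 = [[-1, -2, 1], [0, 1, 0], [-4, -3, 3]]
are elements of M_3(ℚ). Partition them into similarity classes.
3 classes: {M1, M2, M4}, {M3}, {M5}

Characteristic polynomials: χ_{M1} = (x - 1)^2(x + 2), χ_{M2} = (x - 1)^2(x + 2), χ_{M3} = (x + 4)^3, χ_{M4} = (x - 1)^2(x + 2), χ_{M5} = (x - 1)^3.

{M1, M2, M4}: invariant factors (x - 1)^2(x + 2).

{M3}: invariant factors x + 4, (x + 4)^2.

{M5}: invariant factors (x - 1)^3.

Matrices are similar if and only if their invariant-factor lists agree; the partition into similarity classes is {M1, M2, M4}, {M3}, {M5}.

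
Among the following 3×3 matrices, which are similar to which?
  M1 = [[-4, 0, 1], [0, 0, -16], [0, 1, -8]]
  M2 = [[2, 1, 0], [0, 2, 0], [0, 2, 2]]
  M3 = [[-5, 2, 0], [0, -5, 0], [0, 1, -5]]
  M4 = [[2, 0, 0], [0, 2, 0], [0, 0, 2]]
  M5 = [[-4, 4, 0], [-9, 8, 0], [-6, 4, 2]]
4 classes: {M1}, {M2, M5}, {M3}, {M4}

Characteristic polynomials: χ_{M1} = (x + 4)^3, χ_{M2} = (x - 2)^3, χ_{M3} = (x + 5)^3, χ_{M4} = (x - 2)^3, χ_{M5} = (x - 2)^3.

{M1}: invariant factors (x + 4)^3.

{M2, M5}: invariant factors x - 2, (x - 2)^2.

{M3}: invariant factors x + 5, (x + 5)^2.

{M4}: invariant factors x - 2, x - 2, x - 2.

Matrices are similar if and only if their invariant-factor lists agree; the partition into similarity classes is {M1}, {M2, M5}, {M3}, {M4}.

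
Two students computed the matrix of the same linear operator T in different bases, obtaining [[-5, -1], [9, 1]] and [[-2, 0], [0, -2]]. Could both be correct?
No.

Both have characteristic polynomial (x + 2)^2, but the minimal polynomial of A is (x + 2)^2 while the minimal polynomial of B is x + 2. The minimal polynomial is a similarity invariant, so A and B are not similar.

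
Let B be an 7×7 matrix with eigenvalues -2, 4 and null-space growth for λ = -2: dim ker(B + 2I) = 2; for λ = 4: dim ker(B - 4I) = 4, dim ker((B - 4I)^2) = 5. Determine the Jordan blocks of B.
Jordan blocks: (-2, 1), (-2, 1), (4, 2), (4, 1), (4, 1), (4, 1)

λ = -2: successive nullity increments [2] count blocks of size ≥ k; block sizes are [1, 1].
λ = 4: successive nullity increments [4, 1] count blocks of size ≥ k; block sizes are [2, 1, 1, 1].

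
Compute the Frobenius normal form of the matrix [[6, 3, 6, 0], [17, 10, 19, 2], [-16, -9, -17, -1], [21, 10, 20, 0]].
R = [[0, 0, 0, -3], [1, 0, 0, -7], [0, 1, 0, -4], [0, 0, 1, -1]]

The invariant factors of A (the non-unit diagonal entries of the Smith normal form of xI - A over ℚ[x]) are (x + 1)(x^3 + 4x + 3), each dividing the next. The characteristic polynomial is their product, (x + 1)(x^3 + 4x + 3).

The rational canonical form is the block-diagonal matrix of companion matrices C(f_i):
R = [[0, 0, 0, -3], [1, 0, 0, -7], [0, 1, 0, -4], [0, 0, 1, -1]].

Note the characteristic polynomial does not split into linear factors over ℚ, so A has no Jordan form over ℚ; the rational canonical form exists over any field.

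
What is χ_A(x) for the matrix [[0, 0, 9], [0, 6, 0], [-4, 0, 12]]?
χ_A(x) = (x - 6)^3

xI - A = [[x, 0, -9], [0, x - 6, 0], [4, 0, x - 12]].

Expanding det(xI - A) along the first row:
det(xI - A) = + (x)·det([[x - 6, 0], [0, x - 12]]) - (0)·det([[0, 0], [4, x - 12]]) + (-9)·det([[0, x - 6], [4, 0]]).

Evaluating gives χ_A(x) = x^3 - 18x^2 + 108x - 216 = (x - 6)^3.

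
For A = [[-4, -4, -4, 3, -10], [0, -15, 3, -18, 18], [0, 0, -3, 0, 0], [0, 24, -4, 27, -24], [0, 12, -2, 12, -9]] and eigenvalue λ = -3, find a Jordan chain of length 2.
We seek v_1 ∈ ker((A + 3I)^2) \ ker(A + 3I), then set v_{i+1} = (A + 3I) v_i.

One such chain is v_1 = [[0, 0, 1, 0, 0]]^T, v_2 = [[-4, 3, 0, -4, -2]]^T. Check: (A + 3I) v_2 = [[0, 0, 0, 0, 0]]^T = 0.

v_1 = [[0, 0, 1, 0, 0]]^T, v_2 = [[-4, 3, 0, -4, -2]]^T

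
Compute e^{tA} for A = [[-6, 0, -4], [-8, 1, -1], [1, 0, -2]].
e^{tA} = [[(1 - 2*t)*e^{-4*t}, 0, -4*t*e^{-4*t}], [(-3*t - e^{5*t} + 1)*e^{-4*t}, e^{t}, (-6*t + e^{5*t} - 1)*e^{-4*t}], [t*e^{-4*t}, 0, (2*t + 1)*e^{-4*t}]]

A has Jordan form J = [[-4, 1, 0], [0, -4, 0], [0, 0, 1]] with A = PJP^{-1}, so e^{tA} = P e^{tJ} P^{-1}.

For a Jordan block J_k(λ), e^{tJ_k(λ)} = e^{λt} · (I + tN + t^2 N^2/2! + ... + t^{k-1} N^{k-1}/(k-1)!) where N is the nilpotent superdiagonal part.

Assembling the blocks and conjugating back gives the entries of e^{tA} as shown above.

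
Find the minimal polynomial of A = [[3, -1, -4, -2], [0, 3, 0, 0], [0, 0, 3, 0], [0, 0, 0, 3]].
m_A(x) = (x - 3)^2

The characteristic polynomial factors as (x - 3)^4. The minimal polynomial is ∏(x - λ)^{k_λ} where k_λ is the size of the largest Jordan block at λ.

For λ = 3: rank(A - 3I) = 1, and the largest Jordan block has size 2 (the smallest k with rank((A - 3I)^k) = rank((A - 3I)^(k+1))).

So m_A(x) = (x - 3)^2.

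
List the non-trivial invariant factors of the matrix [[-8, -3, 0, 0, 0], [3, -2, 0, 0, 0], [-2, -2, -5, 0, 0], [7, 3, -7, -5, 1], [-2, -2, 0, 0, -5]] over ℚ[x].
x + 5, (x + 5)^2, (x + 5)^2

The Jordan structure of A has elementary divisors (x + 5)^2, (x + 5)^2, (x + 5). Arranging the block sizes at each eigenvalue in decreasing order and taking row products gives the invariant factors.

Invariant factors (smallest first, each dividing the next): x + 5, (x + 5)^2, (x + 5)^2.

Check: the last factor (x + 5)^2 is the minimal polynomial, and the product (x + 5)^5 is the characteristic polynomial.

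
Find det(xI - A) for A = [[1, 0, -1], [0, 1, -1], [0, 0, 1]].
xI - A = [[x - 1, 0, 1], [0, x - 1, 1], [0, 0, x - 1]].

Expanding det(xI - A) along the first row:
det(xI - A) = + (x - 1)·det([[x - 1, 1], [0, x - 1]]) - (0)·det([[0, 1], [0, x - 1]]) + (1)·det([[0, x - 1], [0, 0]]).

Evaluating gives χ_A(x) = x^3 - 3x^2 + 3x - 1 = (x - 1)^3.

χ_A(x) = (x - 1)^3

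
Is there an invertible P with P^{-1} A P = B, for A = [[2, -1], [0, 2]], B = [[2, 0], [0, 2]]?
Both have characteristic polynomial (x - 2)^2, but the minimal polynomial of A is (x - 2)^2 while the minimal polynomial of B is x - 2. The minimal polynomial is a similarity invariant, so A and B are not similar.

No.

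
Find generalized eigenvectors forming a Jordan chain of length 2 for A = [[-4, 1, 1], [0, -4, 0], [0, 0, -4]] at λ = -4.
We seek v_1 ∈ ker((A + 4I)^2) \ ker(A + 4I), then set v_{i+1} = (A + 4I) v_i.

One such chain is v_1 = [[1, 1, 0]]^T, v_2 = [[1, 0, 0]]^T. Check: (A + 4I) v_2 = [[0, 0, 0]]^T = 0.

v_1 = [[1, 1, 0]]^T, v_2 = [[1, 0, 0]]^T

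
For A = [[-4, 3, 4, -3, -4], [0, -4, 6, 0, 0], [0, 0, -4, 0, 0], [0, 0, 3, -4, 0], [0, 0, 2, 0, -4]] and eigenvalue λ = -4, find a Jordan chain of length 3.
v_1 = [[0, -1, 1, 0, 0]]^T, v_2 = [[1, 6, 0, 3, 2]]^T, v_3 = [[1, 0, 0, 0, 0]]^T

We seek v_1 ∈ ker((A + 4I)^3) \ ker((A + 4I)^2), then set v_{i+1} = (A + 4I) v_i.

One such chain is v_1 = [[0, -1, 1, 0, 0]]^T, v_2 = [[1, 6, 0, 3, 2]]^T, v_3 = [[1, 0, 0, 0, 0]]^T. Check: (A + 4I) v_3 = [[0, 0, 0, 0, 0]]^T = 0.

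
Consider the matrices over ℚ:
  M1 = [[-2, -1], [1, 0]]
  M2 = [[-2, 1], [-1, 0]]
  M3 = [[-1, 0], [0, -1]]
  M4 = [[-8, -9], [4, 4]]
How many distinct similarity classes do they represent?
3 classes: {M1, M2}, {M3}, {M4}

Characteristic polynomials: χ_{M1} = (x + 1)^2, χ_{M2} = (x + 1)^2, χ_{M3} = (x + 1)^2, χ_{M4} = (x + 2)^2.

{M1, M2}: invariant factors (x + 1)^2.

{M3}: invariant factors x + 1, x + 1.

{M4}: invariant factors (x + 2)^2.

Matrices are similar if and only if their invariant-factor lists agree; the partition into similarity classes is {M1, M2}, {M3}, {M4}.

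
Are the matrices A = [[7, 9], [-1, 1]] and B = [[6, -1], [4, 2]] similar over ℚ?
Yes.

Two matrices over a field are similar if and only if they have the same invariant factors.

Both A and B have characteristic polynomial (x - 4)^2 and minimal polynomial (x - 4)^2. Computing further, both have invariant factors (x - 4)^2. Hence A and B are similar.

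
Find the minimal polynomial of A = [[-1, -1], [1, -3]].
m_A(x) = (x + 2)^2

The characteristic polynomial factors as (x + 2)^2. The minimal polynomial is ∏(x - λ)^{k_λ} where k_λ is the size of the largest Jordan block at λ.

For λ = -2: rank(A + 2I) = 1, and the largest Jordan block has size 2 (the smallest k with rank((A + 2I)^k) = rank((A + 2I)^(k+1))).

So m_A(x) = (x + 2)^2.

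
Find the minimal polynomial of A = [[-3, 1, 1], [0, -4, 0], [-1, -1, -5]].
The characteristic polynomial factors as (x + 4)^3. The minimal polynomial is ∏(x - λ)^{k_λ} where k_λ is the size of the largest Jordan block at λ.

For λ = -4: rank(A + 4I) = 1, and the largest Jordan block has size 2 (the smallest k with rank((A + 4I)^k) = rank((A + 4I)^(k+1))).

So m_A(x) = (x + 4)^2.

m_A(x) = (x + 4)^2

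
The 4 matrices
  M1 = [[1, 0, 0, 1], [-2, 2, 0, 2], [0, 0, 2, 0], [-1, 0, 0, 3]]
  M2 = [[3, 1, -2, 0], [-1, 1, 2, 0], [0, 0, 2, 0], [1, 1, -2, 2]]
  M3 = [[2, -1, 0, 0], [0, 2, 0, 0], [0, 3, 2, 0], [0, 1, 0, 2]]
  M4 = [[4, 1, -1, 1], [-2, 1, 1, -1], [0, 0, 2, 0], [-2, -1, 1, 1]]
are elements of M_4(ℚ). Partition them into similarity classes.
1 class: {M1, M2, M3, M4}

Characteristic polynomials: χ_{M1} = (x - 2)^4, χ_{M2} = (x - 2)^4, χ_{M3} = (x - 2)^4, χ_{M4} = (x - 2)^4.

{M1, M2, M3, M4}: invariant factors x - 2, x - 2, (x - 2)^2.

Matrices are similar if and only if their invariant-factor lists agree; the partition into similarity classes is {M1, M2, M3, M4}.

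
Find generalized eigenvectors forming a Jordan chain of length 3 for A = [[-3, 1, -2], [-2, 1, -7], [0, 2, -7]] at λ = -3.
We seek v_1 ∈ ker((A + 3I)^3) \ ker((A + 3I)^2), then set v_{i+1} = (A + 3I) v_i.

One such chain is v_1 = [[0, 2, 1]]^T, v_2 = [[0, 1, 0]]^T, v_3 = [[1, 4, 2]]^T. Check: (A + 3I) v_3 = [[0, 0, 0]]^T = 0.

v_1 = [[0, 2, 1]]^T, v_2 = [[0, 1, 0]]^T, v_3 = [[1, 4, 2]]^T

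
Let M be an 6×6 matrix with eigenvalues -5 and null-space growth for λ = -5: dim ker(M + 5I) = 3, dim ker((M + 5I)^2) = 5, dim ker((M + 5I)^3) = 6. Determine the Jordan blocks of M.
λ = -5: successive nullity increments [3, 2, 1] count blocks of size ≥ k; block sizes are [3, 2, 1].

Jordan blocks: (-5, 3), (-5, 2), (-5, 1)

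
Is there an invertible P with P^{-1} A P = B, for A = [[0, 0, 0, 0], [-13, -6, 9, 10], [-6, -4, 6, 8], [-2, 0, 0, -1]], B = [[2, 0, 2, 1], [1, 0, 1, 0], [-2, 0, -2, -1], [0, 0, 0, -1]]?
Yes.

Two matrices over a field are similar if and only if they have the same invariant factors.

Both A and B have characteristic polynomial x^3(x + 1) and minimal polynomial x^2(x + 1). Computing further, both have invariant factors x, x^2(x + 1). Hence A and B are similar.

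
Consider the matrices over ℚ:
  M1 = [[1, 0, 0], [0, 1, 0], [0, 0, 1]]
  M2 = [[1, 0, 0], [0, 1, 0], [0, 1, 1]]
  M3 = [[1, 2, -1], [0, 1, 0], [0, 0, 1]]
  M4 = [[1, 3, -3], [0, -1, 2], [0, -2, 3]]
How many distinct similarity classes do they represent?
2 classes: {M1}, {M2, M3, M4}

Characteristic polynomials: χ_{M1} = (x - 1)^3, χ_{M2} = (x - 1)^3, χ_{M3} = (x - 1)^3, χ_{M4} = (x - 1)^3.

{M1}: invariant factors x - 1, x - 1, x - 1.

{M2, M3, M4}: invariant factors x - 1, (x - 1)^2.

Matrices are similar if and only if their invariant-factor lists agree; the partition into similarity classes is {M1}, {M2, M3, M4}.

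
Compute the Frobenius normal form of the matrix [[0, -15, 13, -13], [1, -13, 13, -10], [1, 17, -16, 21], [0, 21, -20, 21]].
The invariant factors of A (the non-unit diagonal entries of the Smith normal form of xI - A over ℚ[x]) are (x^2 + 4x - 3)^2, each dividing the next. The characteristic polynomial is their product, (x^2 + 4x - 3)^2.

The rational canonical form is the block-diagonal matrix of companion matrices C(f_i):
R = [[0, 0, 0, -9], [1, 0, 0, 24], [0, 1, 0, -10], [0, 0, 1, -8]].

Note the characteristic polynomial does not split into linear factors over ℚ, so A has no Jordan form over ℚ; the rational canonical form exists over any field.

R = [[0, 0, 0, -9], [1, 0, 0, 24], [0, 1, 0, -10], [0, 0, 1, -8]]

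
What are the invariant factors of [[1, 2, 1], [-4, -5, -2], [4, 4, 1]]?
x + 1, (x + 1)^2

The Jordan structure of A has elementary divisors (x + 1)^2, (x + 1). Arranging the block sizes at each eigenvalue in decreasing order and taking row products gives the invariant factors.

Invariant factors (smallest first, each dividing the next): x + 1, (x + 1)^2.

Check: the last factor (x + 1)^2 is the minimal polynomial, and the product (x + 1)^3 is the characteristic polynomial.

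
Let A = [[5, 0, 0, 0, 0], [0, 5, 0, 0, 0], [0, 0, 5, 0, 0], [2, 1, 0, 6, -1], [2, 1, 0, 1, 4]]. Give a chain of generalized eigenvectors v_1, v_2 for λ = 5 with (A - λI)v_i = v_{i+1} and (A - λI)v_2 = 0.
v_1 = [[0, 1, 0, 0, 0]]^T, v_2 = [[0, 0, 0, 1, 1]]^T

We seek v_1 ∈ ker((A - 5I)^2) \ ker(A - 5I), then set v_{i+1} = (A - 5I) v_i.

One such chain is v_1 = [[0, 1, 0, 0, 0]]^T, v_2 = [[0, 0, 0, 1, 1]]^T. Check: (A - 5I) v_2 = [[0, 0, 0, 0, 0]]^T = 0.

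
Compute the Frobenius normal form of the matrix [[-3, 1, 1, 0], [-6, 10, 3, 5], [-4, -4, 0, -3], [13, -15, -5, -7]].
The invariant factors of A (the non-unit diagonal entries of the Smith normal form of xI - A over ℚ[x]) are x(x^3 + 3x - 3), each dividing the next. The characteristic polynomial is their product, x(x^3 + 3x - 3).

The rational canonical form is the block-diagonal matrix of companion matrices C(f_i):
R = [[0, 0, 0, 0], [1, 0, 0, 3], [0, 1, 0, -3], [0, 0, 1, 0]].

Note the characteristic polynomial does not split into linear factors over ℚ, so A has no Jordan form over ℚ; the rational canonical form exists over any field.

R = [[0, 0, 0, 0], [1, 0, 0, 3], [0, 1, 0, -3], [0, 0, 1, 0]]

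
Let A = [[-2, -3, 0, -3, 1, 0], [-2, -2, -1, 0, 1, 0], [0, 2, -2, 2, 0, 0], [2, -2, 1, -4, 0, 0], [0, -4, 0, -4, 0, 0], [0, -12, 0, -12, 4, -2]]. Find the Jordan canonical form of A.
J = [[-2, 1, 0, 0, 0, 0], [0, -2, 1, 0, 0, 0], [0, 0, -2, 0, 0, 0], [0, 0, 0, -2, 1, 0], [0, 0, 0, 0, -2, 0], [0, 0, 0, 0, 0, -2]]

The characteristic polynomial is det(xI - A) = (x + 2)^6, so the eigenvalues are -2 (algebraic multiplicity 6).

For λ = -2: rank(A + 2I) = 3, rank((A + 2I)^2) = 1, rank((A + 2I)^3) = 0. The eigenspace has dimension 6 - 3 = 3, so there are 3 Jordan blocks; the rank sequence gives block sizes [3, 2, 1].

Assembling the blocks gives the Jordan form J above.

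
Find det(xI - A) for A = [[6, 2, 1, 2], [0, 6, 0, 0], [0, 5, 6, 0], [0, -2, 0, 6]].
χ_A(x) = (x - 6)^4

xI - A = [[x - 6, -2, -1, -2], [0, x - 6, 0, 0], [0, -5, x - 6, 0], [0, 2, 0, x - 6]].

Expanding det(xI - A) along the first row:
det(xI - A) = + (x - 6)·det([[x - 6, 0, 0], [-5, x - 6, 0], [2, 0, x - 6]]) - (-2)·det([[0, 0, 0], [0, x - 6, 0], [0, 0, x - 6]]) + (-1)·det([[0, x - 6, 0], [0, -5, 0], [0, 2, x - 6]]) - (-2)·det([[0, x - 6, 0], [0, -5, x - 6], [0, 2, 0]]).

Evaluating gives χ_A(x) = x^4 - 24x^3 + 216x^2 - 864x + 1296 = (x - 6)^4.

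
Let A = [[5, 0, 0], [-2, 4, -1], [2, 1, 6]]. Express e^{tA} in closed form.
A has Jordan form J = [[5, 1, 0], [0, 5, 0], [0, 0, 5]] with A = PJP^{-1}, so e^{tA} = P e^{tJ} P^{-1}.

For a Jordan block J_k(λ), e^{tJ_k(λ)} = e^{λt} · (I + tN + t^2 N^2/2! + ... + t^{k-1} N^{k-1}/(k-1)!) where N is the nilpotent superdiagonal part.

Assembling the blocks and conjugating back gives the entries of e^{tA} as shown above.

e^{tA} = [[e^{5*t}, 0, 0], [-2*t*e^{5*t}, (1 - t)*e^{5*t}, -t*e^{5*t}], [2*t*e^{5*t}, t*e^{5*t}, (t + 1)*e^{5*t}]]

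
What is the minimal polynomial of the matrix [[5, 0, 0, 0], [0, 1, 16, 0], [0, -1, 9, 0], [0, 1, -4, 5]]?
m_A(x) = (x - 5)^2

The characteristic polynomial factors as (x - 5)^4. The minimal polynomial is ∏(x - λ)^{k_λ} where k_λ is the size of the largest Jordan block at λ.

For λ = 5: rank(A - 5I) = 1, and the largest Jordan block has size 2 (the smallest k with rank((A - 5I)^k) = rank((A - 5I)^(k+1))).

So m_A(x) = (x - 5)^2.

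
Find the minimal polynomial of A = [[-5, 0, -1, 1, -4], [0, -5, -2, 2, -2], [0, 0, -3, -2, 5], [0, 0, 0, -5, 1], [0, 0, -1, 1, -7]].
The characteristic polynomial factors as (x + 5)^5. The minimal polynomial is ∏(x - λ)^{k_λ} where k_λ is the size of the largest Jordan block at λ.

For λ = -5: rank(A + 5I) = 2, and the largest Jordan block has size 3 (the smallest k with rank((A + 5I)^k) = rank((A + 5I)^(k+1))).

So m_A(x) = (x + 5)^3.

m_A(x) = (x + 5)^3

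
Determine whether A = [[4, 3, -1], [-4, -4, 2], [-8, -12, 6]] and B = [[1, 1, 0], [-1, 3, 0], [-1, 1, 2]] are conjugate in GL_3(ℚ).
Yes.

Two matrices over a field are similar if and only if they have the same invariant factors.

Both A and B have characteristic polynomial (x - 2)^3 and minimal polynomial (x - 2)^2. Computing further, both have invariant factors x - 2, (x - 2)^2. Hence A and B are similar.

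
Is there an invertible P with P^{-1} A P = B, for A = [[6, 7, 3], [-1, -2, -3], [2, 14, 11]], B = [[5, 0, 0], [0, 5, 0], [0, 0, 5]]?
No.

Both have characteristic polynomial (x - 5)^3, but the minimal polynomial of A is (x - 5)^2 while the minimal polynomial of B is x - 5. The minimal polynomial is a similarity invariant, so A and B are not similar.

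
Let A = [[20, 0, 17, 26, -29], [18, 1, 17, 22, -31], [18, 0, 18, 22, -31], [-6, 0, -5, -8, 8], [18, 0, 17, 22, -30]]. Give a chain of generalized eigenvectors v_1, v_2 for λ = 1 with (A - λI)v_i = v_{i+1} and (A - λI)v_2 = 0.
We seek v_1 ∈ ker((A - I)^2) \ ker(A - I), then set v_{i+1} = (A - I) v_i.

One such chain is v_1 = [[-1, 0, 1, 0, 0]]^T, v_2 = [[-2, -1, -1, 1, -1]]^T. Check: (A - I) v_2 = [[0, 0, 0, 0, 0]]^T = 0.

v_1 = [[-1, 0, 1, 0, 0]]^T, v_2 = [[-2, -1, -1, 1, -1]]^T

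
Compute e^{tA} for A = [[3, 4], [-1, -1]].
e^{tA} = [[(2*t + 1)*e^{t}, 4*t*e^{t}], [-t*e^{t}, (1 - 2*t)*e^{t}]]

A has Jordan form J = [[1, 1], [0, 1]] with A = PJP^{-1}, so e^{tA} = P e^{tJ} P^{-1}.

For a Jordan block J_k(λ), e^{tJ_k(λ)} = e^{λt} · (I + tN + t^2 N^2/2! + ... + t^{k-1} N^{k-1}/(k-1)!) where N is the nilpotent superdiagonal part.

Assembling the blocks and conjugating back gives the entries of e^{tA} as shown above.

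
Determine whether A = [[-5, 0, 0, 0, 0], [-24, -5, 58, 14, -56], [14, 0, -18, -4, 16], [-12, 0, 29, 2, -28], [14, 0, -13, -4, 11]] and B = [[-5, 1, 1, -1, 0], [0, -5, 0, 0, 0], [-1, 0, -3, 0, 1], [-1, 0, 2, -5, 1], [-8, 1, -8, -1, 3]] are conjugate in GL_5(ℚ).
No.

Both have characteristic polynomial x^2(x + 5)^3, but the minimal polynomial of A is x^2(x + 5) while the minimal polynomial of B is x^2(x + 5)^2. The minimal polynomial is a similarity invariant, so A and B are not similar.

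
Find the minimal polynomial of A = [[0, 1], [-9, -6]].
m_A(x) = (x + 3)^2

The characteristic polynomial factors as (x + 3)^2. The minimal polynomial is ∏(x - λ)^{k_λ} where k_λ is the size of the largest Jordan block at λ.

For λ = -3: rank(A + 3I) = 1, and the largest Jordan block has size 2 (the smallest k with rank((A + 3I)^k) = rank((A + 3I)^(k+1))).

So m_A(x) = (x + 3)^2.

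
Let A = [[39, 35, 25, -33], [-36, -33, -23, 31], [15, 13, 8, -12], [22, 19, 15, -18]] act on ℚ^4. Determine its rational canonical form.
R = [[0, 0, 0, -9], [1, 0, 0, -12], [0, 1, 0, -10], [0, 0, 1, -4]]

The invariant factors of A (the non-unit diagonal entries of the Smith normal form of xI - A over ℚ[x]) are (x^2 + 2x + 3)^2, each dividing the next. The characteristic polynomial is their product, (x^2 + 2x + 3)^2.

The rational canonical form is the block-diagonal matrix of companion matrices C(f_i):
R = [[0, 0, 0, -9], [1, 0, 0, -12], [0, 1, 0, -10], [0, 0, 1, -4]].

Note the characteristic polynomial does not split into linear factors over ℚ, so A has no Jordan form over ℚ; the rational canonical form exists over any field.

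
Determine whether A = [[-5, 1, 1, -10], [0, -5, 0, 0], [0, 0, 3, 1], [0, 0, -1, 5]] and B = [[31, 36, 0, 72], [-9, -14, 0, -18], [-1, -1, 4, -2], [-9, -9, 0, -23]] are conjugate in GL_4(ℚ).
Both have characteristic polynomial (x - 4)^2(x + 5)^2, but the minimal polynomial of A is (x - 4)^2(x + 5)^2 while the minimal polynomial of B is (x - 4)^2(x + 5). The minimal polynomial is a similarity invariant, so A and B are not similar.

No.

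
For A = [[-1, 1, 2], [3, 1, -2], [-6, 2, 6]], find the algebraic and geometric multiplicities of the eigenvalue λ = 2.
algebraic multiplicity 3, geometric multiplicity 2

The characteristic polynomial is (x - 2)^3, so the factor x - 2 appears with exponent 3: the algebraic multiplicity is 3.

rank(A - 2I) = 1, so the eigenspace has dimension 3 - 1 = 2: the geometric multiplicity is 2.

Since 2 < 3, A is not diagonalizable.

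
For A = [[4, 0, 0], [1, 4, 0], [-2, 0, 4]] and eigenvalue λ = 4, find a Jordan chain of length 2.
We seek v_1 ∈ ker((A - 4I)^2) \ ker(A - 4I), then set v_{i+1} = (A - 4I) v_i.

One such chain is v_1 = [[1, 2, 0]]^T, v_2 = [[0, 1, -2]]^T. Check: (A - 4I) v_2 = [[0, 0, 0]]^T = 0.

v_1 = [[1, 2, 0]]^T, v_2 = [[0, 1, -2]]^T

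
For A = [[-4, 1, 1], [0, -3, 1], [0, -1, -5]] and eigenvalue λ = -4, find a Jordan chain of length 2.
We seek v_1 ∈ ker((A + 4I)^2) \ ker(A + 4I), then set v_{i+1} = (A + 4I) v_i.

One such chain is v_1 = [[3, 3, -2]]^T, v_2 = [[1, 1, -1]]^T. Check: (A + 4I) v_2 = [[0, 0, 0]]^T = 0.

v_1 = [[3, 3, -2]]^T, v_2 = [[1, 1, -1]]^T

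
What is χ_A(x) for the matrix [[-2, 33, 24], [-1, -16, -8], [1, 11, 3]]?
xI - A = [[x + 2, -33, -24], [1, x + 16, 8], [-1, -11, x - 3]].

Expanding det(xI - A) along the first row:
det(xI - A) = + (x + 2)·det([[x + 16, 8], [-11, x - 3]]) - (-33)·det([[1, 8], [-1, x - 3]]) + (-24)·det([[1, x + 16], [-1, -11]]).

Evaluating gives χ_A(x) = x^3 + 15x^2 + 75x + 125 = (x + 5)^3.

χ_A(x) = (x + 5)^3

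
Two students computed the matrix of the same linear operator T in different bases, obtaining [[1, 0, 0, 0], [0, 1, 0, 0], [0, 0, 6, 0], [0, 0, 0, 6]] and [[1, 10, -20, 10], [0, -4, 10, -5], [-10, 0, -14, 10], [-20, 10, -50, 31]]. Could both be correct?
Yes.

Two matrices over a field are similar if and only if they have the same invariant factors.

Both A and B have characteristic polynomial (x - 6)^2(x - 1)^2 and minimal polynomial (x - 6)(x - 1). Computing further, both have invariant factors (x - 6)(x - 1), (x - 6)(x - 1). Hence A and B are similar.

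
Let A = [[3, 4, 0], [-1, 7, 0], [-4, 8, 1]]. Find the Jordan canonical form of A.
The characteristic polynomial is det(xI - A) = (x - 5)^2(x - 1), so the eigenvalues are 1 (algebraic multiplicity 1), 5 (algebraic multiplicity 2).

For λ = 1: algebraic multiplicity 1 gives one 1×1 block.

For λ = 5: rank(A - 5I) = 2, rank((A - 5I)^2) = 1. The eigenspace has dimension 3 - 2 = 1, so there is 1 Jordan block; the rank sequence gives block sizes [2].

Assembling the blocks gives the Jordan form J above.

J = [[1, 0, 0], [0, 5, 1], [0, 0, 5]]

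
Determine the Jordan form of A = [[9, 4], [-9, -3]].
The characteristic polynomial is det(xI - A) = (x - 3)^2, so the eigenvalues are 3 (algebraic multiplicity 2).

For λ = 3: rank(A - 3I) = 1, rank((A - 3I)^2) = 0. The eigenspace has dimension 2 - 1 = 1, so there is 1 Jordan block; the rank sequence gives block sizes [2].

Assembling the blocks gives the Jordan form J above.

J = [[3, 1], [0, 3]]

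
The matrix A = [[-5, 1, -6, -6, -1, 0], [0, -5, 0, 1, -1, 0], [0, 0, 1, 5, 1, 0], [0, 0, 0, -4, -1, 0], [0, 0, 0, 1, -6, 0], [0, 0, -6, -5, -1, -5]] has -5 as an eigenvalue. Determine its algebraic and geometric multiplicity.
algebraic multiplicity 5, geometric multiplicity 3

The characteristic polynomial is (x - 1)(x + 5)^5, so the factor x + 5 appears with exponent 5: the algebraic multiplicity is 5.

rank(A + 5I) = 3, so the eigenspace has dimension 6 - 3 = 3: the geometric multiplicity is 3.

Since 3 < 5, A is not diagonalizable.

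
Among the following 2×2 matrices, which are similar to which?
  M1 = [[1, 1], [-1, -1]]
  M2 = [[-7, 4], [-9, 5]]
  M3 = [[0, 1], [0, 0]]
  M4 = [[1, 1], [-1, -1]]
Characteristic polynomials: χ_{M1} = x^2, χ_{M2} = (x + 1)^2, χ_{M3} = x^2, χ_{M4} = x^2.

{M1, M3, M4}: invariant factors x^2.

{M2}: invariant factors (x + 1)^2.

Matrices are similar if and only if their invariant-factor lists agree; the partition into similarity classes is {M1, M3, M4}, {M2}.

2 classes: {M1, M3, M4}, {M2}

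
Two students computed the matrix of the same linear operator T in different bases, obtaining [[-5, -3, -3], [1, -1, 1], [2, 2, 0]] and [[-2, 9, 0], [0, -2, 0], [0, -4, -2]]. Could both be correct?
Two matrices over a field are similar if and only if they have the same invariant factors.

Both A and B have characteristic polynomial (x + 2)^3 and minimal polynomial (x + 2)^2. Computing further, both have invariant factors x + 2, (x + 2)^2. Hence A and B are similar.

Yes.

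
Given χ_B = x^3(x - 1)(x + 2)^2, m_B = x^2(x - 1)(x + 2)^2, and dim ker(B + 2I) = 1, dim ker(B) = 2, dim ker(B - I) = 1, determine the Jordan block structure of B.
λ = -2: algebraic multiplicity 2 (exponent in χ_B), largest block size 2 (exponent in m_B), 1 block (geometric multiplicity). This forces block sizes [2].
λ = 0: algebraic multiplicity 3 (exponent in χ_B), largest block size 2 (exponent in m_B), 2 blocks (geometric multiplicity). These force block sizes [2, 1].
λ = 1: algebraic multiplicity 1 (exponent in χ_B), largest block size 1 (exponent in m_B), 1 block (geometric multiplicity). This forces block sizes [1].

Jordan blocks: (-2, 2), (0, 2), (0, 1), (1, 1)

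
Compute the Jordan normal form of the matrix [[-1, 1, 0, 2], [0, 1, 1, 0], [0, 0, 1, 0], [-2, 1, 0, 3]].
The characteristic polynomial is det(xI - A) = (x - 1)^4, so the eigenvalues are 1 (algebraic multiplicity 4).

For λ = 1: rank(A - I) = 2, rank((A - I)^2) = 1, rank((A - I)^3) = 0. The eigenspace has dimension 4 - 2 = 2, so there are 2 Jordan blocks; the rank sequence gives block sizes [3, 1].

Assembling the blocks gives the Jordan form J above.

J = [[1, 1, 0, 0], [0, 1, 1, 0], [0, 0, 1, 0], [0, 0, 0, 1]]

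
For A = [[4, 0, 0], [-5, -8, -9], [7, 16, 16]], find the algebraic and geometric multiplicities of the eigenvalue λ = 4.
algebraic multiplicity 3, geometric multiplicity 1

The characteristic polynomial is (x - 4)^3, so the factor x - 4 appears with exponent 3: the algebraic multiplicity is 3.

rank(A - 4I) = 2, so the eigenspace has dimension 3 - 2 = 1: the geometric multiplicity is 1.

Since 1 < 3, A is not diagonalizable.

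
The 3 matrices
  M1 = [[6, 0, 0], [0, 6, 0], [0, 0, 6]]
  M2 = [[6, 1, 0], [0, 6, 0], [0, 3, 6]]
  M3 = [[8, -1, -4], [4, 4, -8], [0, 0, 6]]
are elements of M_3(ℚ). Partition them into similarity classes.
2 classes: {M1}, {M2, M3}

Characteristic polynomials: χ_{M1} = (x - 6)^3, χ_{M2} = (x - 6)^3, χ_{M3} = (x - 6)^3.

{M1}: invariant factors x - 6, x - 6, x - 6.

{M2, M3}: invariant factors x - 6, (x - 6)^2.

Matrices are similar if and only if their invariant-factor lists agree; the partition into similarity classes is {M1}, {M2, M3}.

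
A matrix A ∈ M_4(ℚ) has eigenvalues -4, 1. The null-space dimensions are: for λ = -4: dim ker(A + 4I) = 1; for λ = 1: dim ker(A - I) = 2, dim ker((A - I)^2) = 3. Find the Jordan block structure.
Jordan blocks: (-4, 1), (1, 2), (1, 1)

λ = -4: successive nullity increments [1] count blocks of size ≥ k; block sizes are [1].
λ = 1: successive nullity increments [2, 1] count blocks of size ≥ k; block sizes are [2, 1].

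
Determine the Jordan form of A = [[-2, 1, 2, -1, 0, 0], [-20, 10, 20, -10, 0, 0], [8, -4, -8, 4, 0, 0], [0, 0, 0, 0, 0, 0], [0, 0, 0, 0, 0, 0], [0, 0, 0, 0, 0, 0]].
The characteristic polynomial is det(xI - A) = x^6, so the eigenvalues are 0 (algebraic multiplicity 6).

For λ = 0: rank(A) = 1, rank(A^2) = 0. The eigenspace has dimension 6 - 1 = 5, so there are 5 Jordan blocks; the rank sequence gives block sizes [2, 1, 1, 1, 1].

Assembling the blocks gives the Jordan form J above.

J = [[0, 1, 0, 0, 0, 0], [0, 0, 0, 0, 0, 0], [0, 0, 0, 0, 0, 0], [0, 0, 0, 0, 0, 0], [0, 0, 0, 0, 0, 0], [0, 0, 0, 0, 0, 0]]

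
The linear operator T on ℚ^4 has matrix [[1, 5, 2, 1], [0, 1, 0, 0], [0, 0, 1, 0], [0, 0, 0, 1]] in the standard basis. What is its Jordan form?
The characteristic polynomial is det(xI - A) = (x - 1)^4, so the eigenvalues are 1 (algebraic multiplicity 4).

For λ = 1: rank(A - I) = 1, rank((A - I)^2) = 0. The eigenspace has dimension 4 - 1 = 3, so there are 3 Jordan blocks; the rank sequence gives block sizes [2, 1, 1].

Assembling the blocks gives the Jordan form J above.

J = [[1, 1, 0, 0], [0, 1, 0, 0], [0, 0, 1, 0], [0, 0, 0, 1]]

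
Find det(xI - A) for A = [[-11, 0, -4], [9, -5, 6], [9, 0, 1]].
xI - A = [[x + 11, 0, 4], [-9, x + 5, -6], [-9, 0, x - 1]].

Expanding det(xI - A) along the first row:
det(xI - A) = + (x + 11)·det([[x + 5, -6], [0, x - 1]]) - (0)·det([[-9, -6], [-9, x - 1]]) + (4)·det([[-9, x + 5], [-9, 0]]).

Evaluating gives χ_A(x) = x^3 + 15x^2 + 75x + 125 = (x + 5)^3.

χ_A(x) = (x + 5)^3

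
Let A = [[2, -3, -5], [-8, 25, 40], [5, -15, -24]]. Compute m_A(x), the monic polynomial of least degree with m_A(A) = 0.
m_A(x) = (x - 1)^2

The characteristic polynomial factors as (x - 1)^3. The minimal polynomial is ∏(x - λ)^{k_λ} where k_λ is the size of the largest Jordan block at λ.

For λ = 1: rank(A - I) = 1, and the largest Jordan block has size 2 (the smallest k with rank((A - I)^k) = rank((A - I)^(k+1))).

So m_A(x) = (x - 1)^2.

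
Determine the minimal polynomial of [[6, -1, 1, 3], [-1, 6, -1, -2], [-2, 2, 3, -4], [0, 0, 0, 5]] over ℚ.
The characteristic polynomial factors as (x - 5)^4. The minimal polynomial is ∏(x - λ)^{k_λ} where k_λ is the size of the largest Jordan block at λ.

For λ = 5: rank(A - 5I) = 2, and the largest Jordan block has size 3 (the smallest k with rank((A - 5I)^k) = rank((A - 5I)^(k+1))).

So m_A(x) = (x - 5)^3.

m_A(x) = (x - 5)^3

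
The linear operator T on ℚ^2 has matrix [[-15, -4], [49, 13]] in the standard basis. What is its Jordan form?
The characteristic polynomial is det(xI - A) = (x + 1)^2, so the eigenvalues are -1 (algebraic multiplicity 2).

For λ = -1: rank(A + I) = 1, rank((A + I)^2) = 0. The eigenspace has dimension 2 - 1 = 1, so there is 1 Jordan block; the rank sequence gives block sizes [2].

Assembling the blocks gives the Jordan form J above.

J = [[-1, 1], [0, -1]]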